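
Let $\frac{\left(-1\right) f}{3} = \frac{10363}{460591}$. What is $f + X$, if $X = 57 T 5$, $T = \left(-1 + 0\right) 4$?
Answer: $- \frac{525104829}{460591} \approx -1140.1$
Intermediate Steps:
$T = -4$ ($T = \left(-1\right) 4 = -4$)
$X = -1140$ ($X = 57 \left(-4\right) 5 = \left(-228\right) 5 = -1140$)
$f = - \frac{31089}{460591}$ ($f = - 3 \cdot \frac{10363}{460591} = - 3 \cdot 10363 \cdot \frac{1}{460591} = \left(-3\right) \frac{10363}{460591} = - \frac{31089}{460591} \approx -0.067498$)
$f + X = - \frac{31089}{460591} - 1140 = - \frac{525104829}{460591}$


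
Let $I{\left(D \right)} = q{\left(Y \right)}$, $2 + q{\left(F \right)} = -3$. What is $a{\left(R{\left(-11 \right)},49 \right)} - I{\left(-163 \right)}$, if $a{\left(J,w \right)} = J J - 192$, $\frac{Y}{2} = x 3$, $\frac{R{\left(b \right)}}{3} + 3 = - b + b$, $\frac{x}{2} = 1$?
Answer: $-106$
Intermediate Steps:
$x = 2$ ($x = 2 \cdot 1 = 2$)
$R{\left(b \right)} = -9$ ($R{\left(b \right)} = -9 + 3 \left(- b + b\right) = -9 + 3 \cdot 0 = -9 + 0 = -9$)
$Y = 12$ ($Y = 2 \cdot 2 \cdot 3 = 2 \cdot 6 = 12$)
$q{\left(F \right)} = -5$ ($q{\left(F \right)} = -2 - 3 = -5$)
$I{\left(D \right)} = -5$
$a{\left(J,w \right)} = -192 + J^{2}$ ($a{\left(J,w \right)} = J^{2} - 192 = -192 + J^{2}$)
$a{\left(R{\left(-11 \right)},49 \right)} - I{\left(-163 \right)} = \left(-192 + \left(-9\right)^{2}\right) - -5 = \left(-192 + 81\right) + 5 = -111 + 5 = -106$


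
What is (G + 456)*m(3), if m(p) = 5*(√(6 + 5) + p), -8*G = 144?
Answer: 6570 + 2190*√11 ≈ 13833.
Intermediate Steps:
G = -18 (G = -⅛*144 = -18)
m(p) = 5*p + 5*√11 (m(p) = 5*(√11 + p) = 5*(p + √11) = 5*p + 5*√11)
(G + 456)*m(3) = (-18 + 456)*(5*3 + 5*√11) = 438*(15 + 5*√11) = 6570 + 2190*√11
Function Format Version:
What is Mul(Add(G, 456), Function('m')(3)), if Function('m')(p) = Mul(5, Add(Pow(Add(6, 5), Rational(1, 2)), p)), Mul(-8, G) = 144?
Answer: Add(6570, Mul(2190, Pow(11, Rational(1, 2)))) ≈ 13833.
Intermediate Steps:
G = -18 (G = Mul(Rational(-1, 8), 144) = -18)
Function('m')(p) = Add(Mul(5, p), Mul(5, Pow(11, Rational(1, 2)))) (Function('m')(p) = Mul(5, Add(Pow(11, Rational(1, 2)), p)) = Mul(5, Add(p, Pow(11, Rational(1, 2)))) = Add(Mul(5, p), Mul(5, Pow(11, Rational(1, 2)))))
Mul(Add(G, 456), Function('m')(3)) = Mul(Add(-18, 456), Add(Mul(5, 3), Mul(5, Pow(11, Rational(1, 2))))) = Mul(438, Add(15, Mul(5, Pow(11, Rational(1, 2))))) = Add(6570, Mul(2190, Pow(11, Rational(1, 2))))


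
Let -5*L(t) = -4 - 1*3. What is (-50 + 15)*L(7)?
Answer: -49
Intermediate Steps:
L(t) = 7/5 (L(t) = -(-4 - 1*3)/5 = -(-4 - 3)/5 = -1/5*(-7) = 7/5)
(-50 + 15)*L(7) = (-50 + 15)*(7/5) = -35*7/5 = -49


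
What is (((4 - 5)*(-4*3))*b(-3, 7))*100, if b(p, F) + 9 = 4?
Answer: -6000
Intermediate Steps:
b(p, F) = -5 (b(p, F) = -9 + 4 = -5)
(((4 - 5)*(-4*3))*b(-3, 7))*100 = (((4 - 5)*(-4*3))*(-5))*100 = (-1*(-12)*(-5))*100 = (12*(-5))*100 = -60*100 = -6000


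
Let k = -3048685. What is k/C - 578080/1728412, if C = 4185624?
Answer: -1922252315035/1808620687272 ≈ -1.0628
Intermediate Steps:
k/C - 578080/1728412 = -3048685/4185624 - 578080/1728412 = -3048685*1/4185624 - 578080*1/1728412 = -3048685/4185624 - 144520/432103 = -1922252315035/1808620687272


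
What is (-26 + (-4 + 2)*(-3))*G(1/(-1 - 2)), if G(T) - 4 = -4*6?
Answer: 400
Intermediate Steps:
G(T) = -20 (G(T) = 4 - 4*6 = 4 - 24 = -20)
(-26 + (-4 + 2)*(-3))*G(1/(-1 - 2)) = (-26 + (-4 + 2)*(-3))*(-20) = (-26 - 2*(-3))*(-20) = (-26 + 6)*(-20) = -20*(-20) = 400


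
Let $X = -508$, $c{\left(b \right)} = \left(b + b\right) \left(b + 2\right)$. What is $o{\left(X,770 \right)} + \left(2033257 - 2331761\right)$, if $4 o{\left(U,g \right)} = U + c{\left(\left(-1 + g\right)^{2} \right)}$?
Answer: $\frac{349708417781}{2} \approx 1.7485 \cdot 10^{11}$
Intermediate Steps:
$c{\left(b \right)} = 2 b \left(2 + b\right)$
$o{\left(U,g \right)} = \frac{U}{4} + \frac{\left(-1 + g\right)^{2} \left(2 + \left(-1 + g\right)^{2}\right)}{2}$ ($o{\left(U,g \right)} = \frac{U + 2 \left(-1 + g\right)^{2} \left(2 + \left(-1 + g\right)^{2}\right)}{4} = \frac{U}{4} + \frac{\left(-1 + g\right)^{2} \left(2 + \left(-1 + g\right)^{2}\right)}{2}$)
$o{\left(X,770 \right)} + \left(2033257 - 2331761\right) = \left(\left(-1 + 770\right)^{2} + \frac{\left(-1 + 770\right)^{4}}{2} + \frac{1}{4} \left(-508\right)\right) + \left(2033257 - 2331761\right) = \left(769^{2} + \frac{769^{4}}{2} - 127\right) - 298504 = \left(591361 + \frac{1}{2} \cdot 349707832321 - 127\right) - 298504 = \left(591361 + \frac{349707832321}{2} - 127\right) - 298504 = \frac{349709014789}{2} - 298504 = \frac{349708417781}{2}$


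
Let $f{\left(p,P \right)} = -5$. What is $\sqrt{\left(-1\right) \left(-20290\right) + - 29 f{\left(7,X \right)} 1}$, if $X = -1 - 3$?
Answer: $\sqrt{20435} \approx 142.95$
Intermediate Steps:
$X = -4$ ($X = -1 - 3 = -4$)
$\sqrt{\left(-1\right) \left(-20290\right) + - 29 f{\left(7,X \right)} 1} = \sqrt{\left(-1\right) \left(-20290\right) + \left(-29\right) \left(-5\right) 1} = \sqrt{20290 + 145 \cdot 1} = \sqrt{20290 + 145} = \sqrt{20435}$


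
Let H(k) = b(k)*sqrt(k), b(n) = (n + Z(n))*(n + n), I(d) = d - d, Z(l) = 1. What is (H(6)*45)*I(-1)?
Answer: 0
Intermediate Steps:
I(d) = 0
b(n) = 2*n*(1 + n) (b(n) = (n + 1)*(n + n) = (1 + n)*(2*n) = 2*n*(1 + n))
H(k) = 2*k**(3/2)*(1 + k) (H(k) = (2*k*(1 + k))*sqrt(k) = 2*k**(3/2)*(1 + k))
(H(6)*45)*I(-1) = ((2*6**(3/2)*(1 + 6))*45)*0 = ((2*(6*sqrt(6))*7)*45)*0 = ((84*sqrt(6))*45)*0 = (3780*sqrt(6))*0 = 0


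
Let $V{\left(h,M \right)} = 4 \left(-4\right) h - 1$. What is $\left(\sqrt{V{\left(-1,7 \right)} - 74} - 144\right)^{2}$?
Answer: $\left(144 - i \sqrt{59}\right)^{2} \approx 20677.0 - 2212.2 i$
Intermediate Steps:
$V{\left(h,M \right)} = -1 - 16 h$ ($V{\left(h,M \right)} = - 16 h - 1 = -1 - 16 h$)
$\left(\sqrt{V{\left(-1,7 \right)} - 74} - 144\right)^{2} = \left(\sqrt{\left(-1 - -16\right) - 74} - 144\right)^{2} = \left(\sqrt{\left(-1 + 16\right) - 74} - 144\right)^{2} = \left(\sqrt{15 - 74} - 144\right)^{2} = \left(\sqrt{-59} - 144\right)^{2} = \left(i \sqrt{59} - 144\right)^{2} = \left(-144 + i \sqrt{59}\right)^{2}$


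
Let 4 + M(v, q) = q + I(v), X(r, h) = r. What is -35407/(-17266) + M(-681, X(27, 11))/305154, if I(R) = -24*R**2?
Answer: -45342538357/1317197241 ≈ -34.424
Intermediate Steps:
M(v, q) = -4 + q - 24*v**2 (M(v, q) = -4 + (q - 24*v**2) = -4 + q - 24*v**2)
-35407/(-17266) + M(-681, X(27, 11))/305154 = -35407/(-17266) + (-4 + 27 - 24*(-681)**2)/305154 = -35407*(-1/17266) + (-4 + 27 - 24*463761)*(1/305154) = 35407/17266 + (-4 + 27 - 11130264)*(1/305154) = 35407/17266 - 11130241*1/305154 = 35407/17266 - 11130241/305154 = -45342538357/1317197241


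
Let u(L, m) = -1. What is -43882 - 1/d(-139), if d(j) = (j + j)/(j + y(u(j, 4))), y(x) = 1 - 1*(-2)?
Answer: -6099666/139 ≈ -43883.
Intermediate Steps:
y(x) = 3 (y(x) = 1 + 2 = 3)
d(j) = 2*j/(3 + j) (d(j) = (j + j)/(j + 3) = (2*j)/(3 + j) = 2*j/(3 + j))
-43882 - 1/d(-139) = -43882 - 1/(2*(-139)/(3 - 139)) = -43882 - 1/(2*(-139)/(-136)) = -43882 - 1/(2*(-139)*(-1/136)) = -43882 - 1/139/68 = -43882 - 1*68/139 = -43882 - 68/139 = -6099666/139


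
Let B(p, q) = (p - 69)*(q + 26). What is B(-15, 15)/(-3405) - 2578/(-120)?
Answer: 306379/13620 ≈ 22.495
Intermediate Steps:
B(p, q) = (-69 + p)*(26 + q)
B(-15, 15)/(-3405) - 2578/(-120) = (-1794 - 69*15 + 26*(-15) - 15*15)/(-3405) - 2578/(-120) = (-1794 - 1035 - 390 - 225)*(-1/3405) - 2578*(-1/120) = -3444*(-1/3405) + 1289/60 = 1148/1135 + 1289/60 = 306379/13620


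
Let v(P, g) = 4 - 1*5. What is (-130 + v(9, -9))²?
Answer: 17161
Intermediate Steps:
v(P, g) = -1 (v(P, g) = 4 - 5 = -1)
(-130 + v(9, -9))² = (-130 - 1)² = (-131)² = 17161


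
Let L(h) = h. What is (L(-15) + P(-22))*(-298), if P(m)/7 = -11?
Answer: 27416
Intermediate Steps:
P(m) = -77 (P(m) = 7*(-11) = -77)
(L(-15) + P(-22))*(-298) = (-15 - 77)*(-298) = -92*(-298) = 27416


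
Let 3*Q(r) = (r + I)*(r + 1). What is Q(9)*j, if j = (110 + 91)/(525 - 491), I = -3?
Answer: 2010/17 ≈ 118.24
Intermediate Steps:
Q(r) = (1 + r)*(-3 + r)/3 (Q(r) = ((r - 3)*(r + 1))/3 = ((-3 + r)*(1 + r))/3 = ((1 + r)*(-3 + r))/3 = (1 + r)*(-3 + r)/3)
j = 201/34 ≈ 5.9118
Q(9)*j = (-1 - 2/3*9 + (1/3)*9**2)*(201/34) = (-1 - 6 + (1/3)*81)*(201/34) = (-1 - 6 + 27)*(201/34) = 20*(201/34) = 2010/17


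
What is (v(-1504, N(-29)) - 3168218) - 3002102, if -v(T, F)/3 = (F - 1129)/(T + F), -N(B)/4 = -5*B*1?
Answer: -12858952007/2084 ≈ -6.1703e+6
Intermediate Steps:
N(B) = 20*B (N(B) = -4*(-5*B) = -(-20)*B = 20*B)
v(T, F) = -3*(-1129 + F)/(F + T) (v(T, F) = -3*(F - 1129)/(T + F) = -3*(-1129 + F)/(F + T))
(v(-1504, N(-29)) - 3168218) - 3002102 = (3*(1129 - 20*(-29))/(20*(-29) - 1504) - 3168218) - 3002102 = (3*(1129 - 1*(-580))/(-580 - 1504) - 3168218) - 3002102 = (3*(1129 + 580)/(-2084) - 3168218) - 3002102 = (3*(-1/2084)*1709 - 3168218) - 3002102 = (-5127/2084 - 3168218) - 3002102 = -6602571439/2084 - 3002102 = -12858952007/2084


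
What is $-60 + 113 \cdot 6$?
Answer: $618$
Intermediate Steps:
$-60 + 113 \cdot 6 = -60 + 678 = 618$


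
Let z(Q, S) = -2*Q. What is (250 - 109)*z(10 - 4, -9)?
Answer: -1692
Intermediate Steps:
(250 - 109)*z(10 - 4, -9) = (250 - 109)*(-2*(10 - 4)) = 141*(-2*6) = 141*(-12) = -1692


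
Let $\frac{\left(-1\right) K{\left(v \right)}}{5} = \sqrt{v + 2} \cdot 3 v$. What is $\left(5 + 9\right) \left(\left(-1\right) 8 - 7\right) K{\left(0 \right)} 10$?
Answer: $0$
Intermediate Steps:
$K{\left(v \right)} = - 15 v \sqrt{2 + v}$ ($K{\left(v \right)} = - 5 \sqrt{v + 2} \cdot 3 v = - 5 \sqrt{2 + v} 3 v = - 5 \cdot 3 \sqrt{2 + v} v = - 5 \cdot 3 v \sqrt{2 + v} = - 15 v \sqrt{2 + v}$)
$\left(5 + 9\right) \left(\left(-1\right) 8 - 7\right) K{\left(0 \right)} 10 = \left(5 + 9\right) \left(\left(-1\right) 8 - 7\right) \left(\left(-15\right) 0 \sqrt{2 + 0}\right) 10 = 14 \left(-8 - 7\right) \left(\left(-15\right) 0 \sqrt{2}\right) 10 = 14 \left(-15\right) 0 \cdot 10 = \left(-210\right) 0 \cdot 10 = 0 \cdot 10 = 0$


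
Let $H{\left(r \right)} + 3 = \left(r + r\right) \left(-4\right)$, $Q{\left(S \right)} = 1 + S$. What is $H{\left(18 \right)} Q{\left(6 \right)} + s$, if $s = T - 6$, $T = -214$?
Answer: $-1249$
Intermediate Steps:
$H{\left(r \right)} = -3 - 8 r$ ($H{\left(r \right)} = -3 + \left(r + r\right) \left(-4\right) = -3 + 2 r \left(-4\right) = -3 - 8 r$)
$s = -220$ ($s = -214 - 6 = -220$)
$H{\left(18 \right)} Q{\left(6 \right)} + s = \left(-3 - 144\right) \left(1 + 6\right) - 220 = \left(-3 - 144\right) 7 - 220 = \left(-147\right) 7 - 220 = -1029 - 220 = -1249$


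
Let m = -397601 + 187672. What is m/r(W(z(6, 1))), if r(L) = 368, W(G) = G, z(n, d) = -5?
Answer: -209929/368 ≈ -570.46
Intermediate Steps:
m = -209929
m/r(W(z(6, 1))) = -209929/368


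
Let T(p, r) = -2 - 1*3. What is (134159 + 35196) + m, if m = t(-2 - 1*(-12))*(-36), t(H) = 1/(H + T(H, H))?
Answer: 846739/5 ≈ 1.6935e+5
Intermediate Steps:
T(p, r) = -5 (T(p, r) = -2 - 3 = -5)
t(H) = 1/(-5 + H) (t(H) = 1/(H - 5) = 1/(-5 + H))
m = -36/5 (m = -36/(-5 + (-2 - 1*(-12))) = -36/(-5 + (-2 + 12)) = -36/(-5 + 10) = -36/5 ≈ -7.2000)
(134159 + 35196) + m = (134159 + 35196) - 36/5 = 169355 - 36/5 = 846739/5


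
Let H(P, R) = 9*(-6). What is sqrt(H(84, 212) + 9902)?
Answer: 2*sqrt(2462) ≈ 99.237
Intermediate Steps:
H(P, R) = -54
sqrt(H(84, 212) + 9902) = sqrt(-54 + 9902) = sqrt(9848) = 2*sqrt(2462)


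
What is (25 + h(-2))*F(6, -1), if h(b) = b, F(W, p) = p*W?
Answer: -138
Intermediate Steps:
F(W, p) = W*p
(25 + h(-2))*F(6, -1) = (25 - 2)*(6*(-1)) = 23*(-6) = -138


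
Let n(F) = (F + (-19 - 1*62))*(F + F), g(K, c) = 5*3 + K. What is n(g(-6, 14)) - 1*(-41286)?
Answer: 39990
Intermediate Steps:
g(K, c) = 15 + K
n(F) = 2*F*(-81 + F) (n(F) = (F + (-19 - 62))*(2*F) = (F - 81)*(2*F) = (-81 + F)*(2*F) = 2*F*(-81 + F))
n(g(-6, 14)) - 1*(-41286) = 2*(15 - 6)*(-81 + (15 - 6)) - 1*(-41286) = 2*9*(-81 + 9) + 41286 = 2*9*(-72) + 41286 = -1296 + 41286 = 39990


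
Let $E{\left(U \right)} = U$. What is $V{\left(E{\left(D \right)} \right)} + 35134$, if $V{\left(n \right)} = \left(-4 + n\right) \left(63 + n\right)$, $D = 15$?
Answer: $35992$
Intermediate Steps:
$V{\left(E{\left(D \right)} \right)} + 35134 = \left(-252 + 15^{2} + 59 \cdot 15\right) + 35134 = \left(-252 + 225 + 885\right) + 35134 = 858 + 35134 = 35992$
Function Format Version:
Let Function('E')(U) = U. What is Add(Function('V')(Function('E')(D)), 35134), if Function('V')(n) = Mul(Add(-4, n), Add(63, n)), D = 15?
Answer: 35992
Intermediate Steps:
Add(Function('V')(Function('E')(D)), 35134) = Add(Add(-252, Pow(15, 2), Mul(59, 15)), 35134) = Add(Add(-252, 225, 885), 35134) = Add(858, 35134) = 35992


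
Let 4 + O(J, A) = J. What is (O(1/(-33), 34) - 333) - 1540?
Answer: -61942/33 ≈ -1877.0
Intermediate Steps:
O(J, A) = -4 + J
(O(1/(-33), 34) - 333) - 1540 = ((-4 + 1/(-33)) - 333) - 1540 = ((-4 - 1/33) - 333) - 1540 = (-133/33 - 333) - 1540 = -11122/33 - 1540 = -61942/33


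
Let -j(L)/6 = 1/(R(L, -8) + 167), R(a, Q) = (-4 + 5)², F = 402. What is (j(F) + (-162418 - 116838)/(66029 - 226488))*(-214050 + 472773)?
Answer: 1981484168607/4492852 ≈ 4.4103e+5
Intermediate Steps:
R(a, Q) = 1 (R(a, Q) = 1² = 1)
j(L) = -1/28 (j(L) = -6/(1 + 167) = -6/168 = -6*1/168 = -1/28)
(j(F) + (-162418 - 116838)/(66029 - 226488))*(-214050 + 472773) = (-1/28 + (-162418 - 116838)/(66029 - 226488))*(-214050 + 472773) = (-1/28 - 279256/(-160459))*258723 = (-1/28 - 279256*(-1/160459))*258723 = (-1/28 + 279256/160459)*258723 = (7658709/4492852)*258723 = 1981484168607/4492852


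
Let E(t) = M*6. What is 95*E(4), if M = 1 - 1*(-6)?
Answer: 3990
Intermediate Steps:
M = 7 (M = 1 + 6 = 7)
E(t) = 42 (E(t) = 7*6 = 42)
95*E(4) = 95*42 = 3990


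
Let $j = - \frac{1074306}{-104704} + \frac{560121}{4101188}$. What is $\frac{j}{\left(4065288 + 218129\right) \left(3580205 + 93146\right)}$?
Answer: $\frac{558072223089}{844570190568337781195648} \approx 6.6078 \cdot 10^{-13}$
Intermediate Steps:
$j = \frac{558072223089}{53676348544}$ ($j = \left(-1074306\right) \left(- \frac{1}{104704}\right) + 560121 \cdot \frac{1}{4101188} = \frac{537153}{52352} + \frac{560121}{4101188} = \frac{558072223089}{53676348544} \approx 10.397$)
$\frac{j}{\left(4065288 + 218129\right) \left(3580205 + 93146\right)} = \frac{558072223089}{53676348544 \left(4065288 + 218129\right) \left(3580205 + 93146\right)} = \frac{558072223089}{53676348544 \cdot 4283417 \cdot 3673351} = \frac{558072223089}{53676348544 \cdot 15734494120367} = \frac{558072223089}{53676348544} \cdot \frac{1}{15734494120367} = \frac{558072223089}{844570190568337781195648}$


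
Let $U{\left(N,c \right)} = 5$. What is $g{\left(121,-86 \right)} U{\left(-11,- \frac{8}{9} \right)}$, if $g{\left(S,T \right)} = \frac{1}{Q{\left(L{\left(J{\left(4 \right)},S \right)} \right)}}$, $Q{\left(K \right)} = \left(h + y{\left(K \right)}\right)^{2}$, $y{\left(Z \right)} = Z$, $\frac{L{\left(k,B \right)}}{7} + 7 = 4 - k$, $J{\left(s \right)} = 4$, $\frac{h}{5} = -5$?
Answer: $\frac{5}{5476} \approx 0.00091308$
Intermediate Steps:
$h = -25$ ($h = 5 \left(-5\right) = -25$)
$L{\left(k,B \right)} = -21 - 7 k$ ($L{\left(k,B \right)} = -49 + 7 \left(4 - k\right) = -49 - \left(-28 + 7 k\right) = -21 - 7 k$)
$Q{\left(K \right)} = \left(-25 + K\right)^{2}$
$g{\left(S,T \right)} = \frac{1}{5476}$ ($g{\left(S,T \right)} = \frac{1}{\left(-25 - 49\right)^{2}} = \frac{1}{\left(-74\right)^{2}} = \frac{1}{5476}$)
$g{\left(121,-86 \right)} U{\left(-11,- \frac{8}{9} \right)} = \frac{1}{5476} \cdot 5 = \frac{5}{5476}$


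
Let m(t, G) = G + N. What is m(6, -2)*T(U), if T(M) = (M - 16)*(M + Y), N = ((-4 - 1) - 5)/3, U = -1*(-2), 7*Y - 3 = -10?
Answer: 224/3 ≈ 74.667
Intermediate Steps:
Y = -1 (Y = 3/7 + (⅐)*(-10) = 3/7 - 10/7 = -1)
U = 2
N = -10/3 (N = (-5 - 5)*(⅓) = -10*⅓ = -10/3 ≈ -3.3333)
m(t, G) = -10/3 + G (m(t, G) = G - 10/3 = -10/3 + G)
T(M) = (-1 + M)*(-16 + M) (T(M) = (M - 16)*(M - 1) = (-16 + M)*(-1 + M) = (-1 + M)*(-16 + M))
m(6, -2)*T(U) = (-10/3 - 2)*(16 + 2² - 17*2) = -16*(16 + 4 - 34)/3 = -16/3*(-14) = 224/3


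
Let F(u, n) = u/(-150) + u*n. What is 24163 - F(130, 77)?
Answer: 212308/15 ≈ 14154.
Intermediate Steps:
F(u, n) = -u/150 + n*u
24163 - F(130, 77) = 24163 - 130*(-1/150 + 77) = 24163 - 130*11549/150 = 24163 - 1*150137/15 = 24163 - 150137/15 = 212308/15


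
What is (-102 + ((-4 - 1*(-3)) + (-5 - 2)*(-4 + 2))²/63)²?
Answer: 39150049/3969 ≈ 9864.0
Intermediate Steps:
(-102 + ((-4 - 1*(-3)) + (-5 - 2)*(-4 + 2))²/63)² = (-102 + ((-4 + 3) - 7*(-2))²*(1/63))² = (-102 + (-1 + 14)²*(1/63))² = (-102 + 13²*(1/63))² = (-102 + 169*(1/63))² = (-102 + 169/63)² = (-6257/63)² = 39150049/3969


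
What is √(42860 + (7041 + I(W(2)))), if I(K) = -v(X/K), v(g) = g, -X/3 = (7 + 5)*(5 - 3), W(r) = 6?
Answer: √49913 ≈ 223.41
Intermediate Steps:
X = -72 (X = -3*(7 + 5)*(5 - 3) = -36*2 = -3*24 = -72)
I(K) = 72/K (I(K) = -(-72)/K = 72/K)
√(42860 + (7041 + I(W(2)))) = √(42860 + (7041 + 72/6)) = √(42860 + (7041 + 72*(⅙))) = √(42860 + (7041 + 12)) = √(42860 + 7053) = √49913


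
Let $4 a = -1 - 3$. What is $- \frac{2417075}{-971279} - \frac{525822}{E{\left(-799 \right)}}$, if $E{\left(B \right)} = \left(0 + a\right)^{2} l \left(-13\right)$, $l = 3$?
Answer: $\frac{170271377421}{12626627} \approx 13485.0$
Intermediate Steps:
$a = -1$ ($a = \frac{-1 - 3}{4} = \frac{1}{4} \left(-4\right) = -1$)
$E{\left(B \right)} = -39$ ($E{\left(B \right)} = \left(0 - 1\right)^{2} \cdot 3 \left(-13\right) = \left(-1\right)^{2} \cdot 3 \left(-13\right) = 1 \cdot 3 \left(-13\right) = 3 \left(-13\right) = -39$)
$- \frac{2417075}{-971279} - \frac{525822}{E{\left(-799 \right)}} = - \frac{2417075}{-971279} - \frac{525822}{-39} = \left(-2417075\right) \left(- \frac{1}{971279}\right) - - \frac{175274}{13} = \frac{2417075}{971279} + \frac{175274}{13} = \frac{170271377421}{12626627}$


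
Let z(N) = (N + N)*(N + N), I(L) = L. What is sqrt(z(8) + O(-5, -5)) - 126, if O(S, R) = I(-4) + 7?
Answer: -126 + sqrt(259) ≈ -109.91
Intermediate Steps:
O(S, R) = 3 (O(S, R) = -4 + 7 = 3)
z(N) = 4*N**2 (z(N) = (2*N)*(2*N) = 4*N**2)
sqrt(z(8) + O(-5, -5)) - 126 = sqrt(4*8**2 + 3) - 126 = sqrt(4*64 + 3) - 126 = sqrt(256 + 3) - 126 = sqrt(259) - 126 = -126 + sqrt(259)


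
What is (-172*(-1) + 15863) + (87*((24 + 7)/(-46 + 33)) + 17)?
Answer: 205979/13 ≈ 15845.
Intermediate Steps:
(-172*(-1) + 15863) + (87*((24 + 7)/(-46 + 33)) + 17) = (172 + 15863) + (87*(31/(-13)) + 17) = 16035 + (87*(31*(-1/13)) + 17) = 16035 + (87*(-31/13) + 17) = 16035 + (-2697/13 + 17) = 16035 - 2476/13 = 205979/13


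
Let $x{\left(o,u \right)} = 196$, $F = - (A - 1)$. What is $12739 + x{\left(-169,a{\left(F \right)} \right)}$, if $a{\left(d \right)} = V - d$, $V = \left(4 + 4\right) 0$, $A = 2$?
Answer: $12935$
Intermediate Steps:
$F = -1$ ($F = - (2 - 1) = \left(-1\right) 1 = -1$)
$V = 0$ ($V = 8 \cdot 0 = 0$)
$a{\left(d \right)} = - d$ ($a{\left(d \right)} = 0 - d = - d$)
$12739 + x{\left(-169,a{\left(F \right)} \right)} = 12739 + 196 = 12935$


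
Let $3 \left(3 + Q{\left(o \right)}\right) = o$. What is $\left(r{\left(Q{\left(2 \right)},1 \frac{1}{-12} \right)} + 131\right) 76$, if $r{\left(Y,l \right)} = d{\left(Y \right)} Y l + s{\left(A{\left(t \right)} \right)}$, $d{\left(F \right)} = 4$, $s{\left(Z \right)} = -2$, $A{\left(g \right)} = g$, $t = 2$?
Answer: $\frac{88768}{9} \approx 9863.1$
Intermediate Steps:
$Q{\left(o \right)} = -3 + \frac{o}{3}$
$r{\left(Y,l \right)} = -2 + 4 Y l$ ($r{\left(Y,l \right)} = 4 Y l - 2 = -2 + 4 Y l$)
$\left(r{\left(Q{\left(2 \right)},1 \frac{1}{-12} \right)} + 131\right) 76 = \left(\left(-2 + 4 \left(-3 + \frac{1}{3} \cdot 2\right) 1 \frac{1}{-12}\right) + 131\right) 76 = \left(\left(-2 + 4 \left(-3 + \frac{2}{3}\right) 1 \left(- \frac{1}{12}\right)\right) + 131\right) 76 = \left(\left(-2 + 4 \left(- \frac{7}{3}\right) \left(- \frac{1}{12}\right)\right) + 131\right) 76 = \left(\left(-2 + \frac{7}{9}\right) + 131\right) 76 = \left(- \frac{11}{9} + 131\right) 76 = \frac{1168}{9} \cdot 76 = \frac{88768}{9}$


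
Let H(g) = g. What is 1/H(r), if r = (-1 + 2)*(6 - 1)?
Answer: ⅕ ≈ 0.20000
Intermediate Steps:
r = 5 (r = 1*5 = 5)
1/H(r) = 1/5 = ⅕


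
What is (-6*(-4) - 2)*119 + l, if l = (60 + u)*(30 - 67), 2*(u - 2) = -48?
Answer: 1212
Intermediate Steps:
u = -22 (u = 2 + (1/2)*(-48) = 2 - 24 = -22)
l = -1406 (l = (60 - 22)*(30 - 67) = 38*(-37) = -1406)
(-6*(-4) - 2)*119 + l = (-6*(-4) - 2)*119 - 1406 = (24 - 2)*119 - 1406 = 22*119 - 1406 = 2618 - 1406 = 1212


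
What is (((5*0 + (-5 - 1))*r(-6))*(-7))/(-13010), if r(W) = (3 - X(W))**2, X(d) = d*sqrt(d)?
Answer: 4347/6505 - 756*I*sqrt(6)/6505 ≈ 0.66825 - 0.28468*I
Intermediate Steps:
X(d) = d**(3/2)
r(W) = (3 - W**(3/2))**2
(((5*0 + (-5 - 1))*r(-6))*(-7))/(-13010) = (((5*0 + (-5 - 1))*(-3 + (-6)**(3/2))**2)*(-7))/(-13010) = (((0 - 6)*(-3 - 6*I*sqrt(6))**2)*(-7))*(-1/13010) = (-6*(-3 - 6*I*sqrt(6))**2*(-7))*(-1/13010) = (42*(-3 - 6*I*sqrt(6))**2)*(-1/13010) = -21*(-3 - 6*I*sqrt(6))**2/6505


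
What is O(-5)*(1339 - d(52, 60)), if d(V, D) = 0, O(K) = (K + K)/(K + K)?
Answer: 1339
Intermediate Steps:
O(K) = 1 (O(K) = (2*K)/((2*K)) = (2*K)*(1/(2*K)) = 1)
O(-5)*(1339 - d(52, 60)) = 1*(1339 - 1*0) = 1*(1339 + 0) = 1*1339 = 1339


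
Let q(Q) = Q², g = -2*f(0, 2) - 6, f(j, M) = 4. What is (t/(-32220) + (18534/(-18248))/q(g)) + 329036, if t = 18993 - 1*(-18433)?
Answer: 4739677254361859/14404788720 ≈ 3.2904e+5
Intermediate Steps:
g = -14 (g = -2*4 - 6 = -8 - 6 = -14)
t = 37426 (t = 18993 + 18433 = 37426)
(t/(-32220) + (18534/(-18248))/q(g)) + 329036 = (37426/(-32220) + (18534/(-18248))/((-14)²)) + 329036 = (37426*(-1/32220) + (18534*(-1/18248))/196) + 329036 = (-18713/16110 - 9267/9124*1/196) + 329036 = (-18713/16110 - 9267/1788304) + 329036 = -16806912061/14404788720 + 329036 = 4739677254361859/14404788720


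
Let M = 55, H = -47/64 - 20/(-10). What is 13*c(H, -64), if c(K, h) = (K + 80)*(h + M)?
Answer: -608517/64 ≈ -9508.1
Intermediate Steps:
H = 81/64 (H = -47*1/64 - 20*(-⅒) = -47/64 + 2 = 81/64 ≈ 1.2656)
c(K, h) = (55 + h)*(80 + K) (c(K, h) = (K + 80)*(h + 55) = (80 + K)*(55 + h) = (55 + h)*(80 + K))
13*c(H, -64) = 13*(4400 + 55*(81/64) + 80*(-64) + (81/64)*(-64)) = 13*(4400 + 4455/64 - 5120 - 81) = 13*(-46809/64) = -608517/64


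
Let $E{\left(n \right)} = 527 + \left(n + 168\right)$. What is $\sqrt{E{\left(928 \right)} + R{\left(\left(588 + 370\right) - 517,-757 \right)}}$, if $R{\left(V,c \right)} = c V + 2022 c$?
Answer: $2 i \sqrt{465717} \approx 1364.9 i$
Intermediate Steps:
$R{\left(V,c \right)} = 2022 c + V c$ ($R{\left(V,c \right)} = V c + 2022 c = 2022 c + V c$)
$E{\left(n \right)} = 695 + n$ ($E{\left(n \right)} = 527 + \left(168 + n\right) = 695 + n$)
$\sqrt{E{\left(928 \right)} + R{\left(\left(588 + 370\right) - 517,-757 \right)}} = \sqrt{\left(695 + 928\right) - 757 \left(2022 + \left(\left(588 + 370\right) - 517\right)\right)} = \sqrt{1623 - 757 \left(2022 + \left(958 - 517\right)\right)} = \sqrt{1623 - 757 \left(2022 + 441\right)} = \sqrt{1623 - 1864491} = \sqrt{-1862868} = 2 i \sqrt{465717}$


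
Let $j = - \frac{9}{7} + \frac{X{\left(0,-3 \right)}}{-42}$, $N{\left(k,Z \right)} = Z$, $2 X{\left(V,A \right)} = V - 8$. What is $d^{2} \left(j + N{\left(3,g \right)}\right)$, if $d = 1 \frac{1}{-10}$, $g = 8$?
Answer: $\frac{143}{2100} \approx 0.068095$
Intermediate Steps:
$X{\left(V,A \right)} = -4 + \frac{V}{2}$ ($X{\left(V,A \right)} = \frac{V - 8}{2} = \frac{-8 + V}{2} = -4 + \frac{V}{2}$)
$d = - \frac{1}{10}$ ($d = 1 \left(- \frac{1}{10}\right) = - \frac{1}{10} \approx -0.1$)
$j = - \frac{25}{21}$ ($j = - \frac{9}{7} + \frac{-4 + \frac{1}{2} \cdot 0}{-42} = \left(-9\right) \frac{1}{7} + \left(-4 + 0\right) \left(- \frac{1}{42}\right) = - \frac{9}{7} - - \frac{2}{21} = - \frac{9}{7} + \frac{2}{21} = - \frac{25}{21} \approx -1.1905$)
$d^{2} \left(j + N{\left(3,g \right)}\right) = \left(- \frac{1}{10}\right)^{2} \left(- \frac{25}{21} + 8\right) = \frac{1}{100} \cdot \frac{143}{21} = \frac{143}{2100}$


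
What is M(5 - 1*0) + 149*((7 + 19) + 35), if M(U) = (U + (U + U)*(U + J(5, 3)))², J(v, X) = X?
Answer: 16314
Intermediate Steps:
M(U) = (U + 2*U*(3 + U))² (M(U) = (U + (U + U)*(U + 3))² = (U + (2*U)*(3 + U))² = (U + 2*U*(3 + U))²)
M(5 - 1*0) + 149*((7 + 19) + 35) = (5 - 1*0)²*(7 + 2*(5 - 1*0))² + 149*((7 + 19) + 35) = (5 + 0)²*(7 + 2*(5 + 0))² + 149*(26 + 35) = 5²*(7 + 2*5)² + 149*61 = 25*(7 + 10)² + 9089 = 25*17² + 9089 = 25*289 + 9089 = 7225 + 9089 = 16314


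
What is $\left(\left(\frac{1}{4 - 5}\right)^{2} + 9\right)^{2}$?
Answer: $100$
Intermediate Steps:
$\left(\left(\frac{1}{4 - 5}\right)^{2} + 9\right)^{2} = \left(\left(\frac{1}{-1}\right)^{2} + 9\right)^{2} = \left(\left(-1\right)^{2} + 9\right)^{2} = \left(1 + 9\right)^{2} = 10^{2} = 100$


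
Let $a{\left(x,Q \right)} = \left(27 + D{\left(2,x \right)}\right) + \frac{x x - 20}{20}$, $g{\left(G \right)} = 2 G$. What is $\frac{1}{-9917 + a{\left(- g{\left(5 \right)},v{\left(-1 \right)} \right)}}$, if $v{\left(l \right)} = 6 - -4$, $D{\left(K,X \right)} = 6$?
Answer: $- \frac{1}{9880} \approx -0.00010121$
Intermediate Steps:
$v{\left(l \right)} = 10$ ($v{\left(l \right)} = 6 + 4 = 10$)
$a{\left(x,Q \right)} = 32 + \frac{x^{2}}{20}$ ($a{\left(x,Q \right)} = \left(27 + 6\right) + \frac{x x - 20}{20} = 33 + \left(x^{2} - 20\right) \frac{1}{20} = 33 + \left(-20 + x^{2}\right) \frac{1}{20} = 33 + \left(-1 + \frac{x^{2}}{20}\right) = 32 + \frac{x^{2}}{20}$)
$\frac{1}{-9917 + a{\left(- g{\left(5 \right)},v{\left(-1 \right)} \right)}} = \frac{1}{-9917 + \left(32 + \frac{\left(- 2 \cdot 5\right)^{2}}{20}\right)} = \frac{1}{-9917 + \left(32 + \frac{\left(\left(-1\right) 10\right)^{2}}{20}\right)} = \frac{1}{-9917 + \left(32 + \frac{\left(-10\right)^{2}}{20}\right)} = \frac{1}{-9917 + \left(32 + \frac{1}{20} \cdot 100\right)} = \frac{1}{-9917 + \left(32 + 5\right)} = \frac{1}{-9917 + 37} = \frac{1}{-9880} = - \frac{1}{9880}$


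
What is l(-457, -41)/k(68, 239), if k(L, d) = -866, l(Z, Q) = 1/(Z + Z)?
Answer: 1/791524 ≈ 1.2634e-6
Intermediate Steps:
l(Z, Q) = 1/(2*Z)
l(-457, -41)/k(68, 239) = ((½)/(-457))/(-866) = ((½)*(-1/457))*(-1/866) = -1/914*(-1/866) = 1/791524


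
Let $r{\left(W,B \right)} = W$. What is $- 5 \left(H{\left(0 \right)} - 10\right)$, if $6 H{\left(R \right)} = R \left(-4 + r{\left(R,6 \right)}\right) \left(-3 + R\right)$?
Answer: $50$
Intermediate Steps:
$H{\left(R \right)} = \frac{R \left(-4 + R\right) \left(-3 + R\right)}{6}$
$- 5 \left(H{\left(0 \right)} - 10\right) = - 5 \left(\frac{1}{6} \cdot 0 \left(12 + 0^{2} - 0\right) - 10\right) = - 5 \left(\frac{1}{6} \cdot 0 \left(12 + 0 + 0\right) - 10\right) = - 5 \left(\frac{1}{6} \cdot 0 \cdot 12 - 10\right) = - 5 \left(0 - 10\right) = \left(-5\right) \left(-10\right) = 50$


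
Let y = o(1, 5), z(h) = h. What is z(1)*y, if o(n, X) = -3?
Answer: -3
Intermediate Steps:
y = -3
z(1)*y = 1*(-3) = -3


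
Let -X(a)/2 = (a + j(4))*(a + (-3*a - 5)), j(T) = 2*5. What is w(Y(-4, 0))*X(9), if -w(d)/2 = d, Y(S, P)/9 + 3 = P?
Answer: 47196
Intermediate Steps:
Y(S, P) = -27 + 9*P
w(d) = -2*d
j(T) = 10
X(a) = -2*(-5 - 2*a)*(10 + a) (X(a) = -2*(a + 10)*(a + (-3*a - 5)) = -2*(10 + a)*(a + (-5 - 3*a)) = -2*(10 + a)*(-5 - 2*a) = -2*(-5 - 2*a)*(10 + a))
w(Y(-4, 0))*X(9) = (-2*(-27 + 9*0))*(100 + 4*9**2 + 50*9) = (-2*(-27 + 0))*(100 + 4*81 + 450) = (-2*(-27))*(100 + 324 + 450) = 54*874 = 47196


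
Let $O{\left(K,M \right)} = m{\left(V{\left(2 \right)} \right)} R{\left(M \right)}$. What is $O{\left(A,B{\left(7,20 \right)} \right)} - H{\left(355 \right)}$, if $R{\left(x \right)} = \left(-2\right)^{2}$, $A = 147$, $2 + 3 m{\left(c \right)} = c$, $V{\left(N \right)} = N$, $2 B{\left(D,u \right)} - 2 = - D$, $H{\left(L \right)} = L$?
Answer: $-355$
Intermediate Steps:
$B{\left(D,u \right)} = 1 - \frac{D}{2}$ ($B{\left(D,u \right)} = 1 + \frac{\left(-1\right) D}{2} = 1 - \frac{D}{2}$)
$m{\left(c \right)} = - \frac{2}{3} + \frac{c}{3}$
$R{\left(x \right)} = 4$
$O{\left(K,M \right)} = 0$ ($O{\left(K,M \right)} = \left(- \frac{2}{3} + \frac{1}{3} \cdot 2\right) 4 = \left(- \frac{2}{3} + \frac{2}{3}\right) 4 = 0 \cdot 4 = 0$)
$O{\left(A,B{\left(7,20 \right)} \right)} - H{\left(355 \right)} = 0 - 355 = -355$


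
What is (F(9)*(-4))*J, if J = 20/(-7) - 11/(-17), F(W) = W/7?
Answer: 9468/833 ≈ 11.366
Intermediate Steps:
F(W) = W/7 (F(W) = W*(⅐) = W/7)
J = -263/119 (J = 20*(-⅐) - 11*(-1/17) = -20/7 + 11/17 = -263/119 ≈ -2.2101)
(F(9)*(-4))*J = (((⅐)*9)*(-4))*(-263/119) = ((9/7)*(-4))*(-263/119) = -36/7*(-263/119) = 9468/833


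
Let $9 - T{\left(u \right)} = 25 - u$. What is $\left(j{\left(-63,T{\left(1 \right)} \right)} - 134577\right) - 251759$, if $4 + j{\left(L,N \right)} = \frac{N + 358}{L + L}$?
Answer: $- \frac{6954169}{18} \approx -3.8634 \cdot 10^{5}$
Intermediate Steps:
$T{\left(u \right)} = -16 + u$ ($T{\left(u \right)} = 9 - \left(25 - u\right) = 9 + \left(-25 + u\right) = -16 + u$)
$j{\left(L,N \right)} = -4 + \frac{358 + N}{2 L}$ ($j{\left(L,N \right)} = -4 + \frac{N + 358}{L + L} = -4 + \frac{358 + N}{2 L}$)
$\left(j{\left(-63,T{\left(1 \right)} \right)} - 134577\right) - 251759 = \left(\frac{358 + \left(-16 + 1\right) - -504}{2 \left(-63\right)} - 134577\right) - 251759 = \left(\frac{1}{2} \left(- \frac{1}{63}\right) \left(358 - 15 + 504\right) - 134577\right) - 251759 = \left(\frac{1}{2} \left(- \frac{1}{63}\right) 847 - 134577\right) - 251759 = \left(- \frac{121}{18} - 134577\right) - 251759 = - \frac{2422507}{18} - 251759 = - \frac{6954169}{18}$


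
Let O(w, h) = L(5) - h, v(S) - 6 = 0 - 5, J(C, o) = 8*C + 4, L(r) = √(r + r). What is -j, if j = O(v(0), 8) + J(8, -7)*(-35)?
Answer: 2388 - √10 ≈ 2384.8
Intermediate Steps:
L(r) = √2*√r (L(r) = √(2*r) = √2*√r)
J(C, o) = 4 + 8*C
v(S) = 1 (v(S) = 6 + (0 - 5) = 6 - 5 = 1)
O(w, h) = √10 - h (O(w, h) = √2*√5 - h = √10 - h)
j = -2388 + √10 (j = (√10 - 1*8) + (4 + 8*8)*(-35) = (√10 - 8) + (4 + 64)*(-35) = (-8 + √10) + 68*(-35) = (-8 + √10) - 2380 = -2388 + √10 ≈ -2384.8)
-j = -(-2388 + √10) = 2388 - √10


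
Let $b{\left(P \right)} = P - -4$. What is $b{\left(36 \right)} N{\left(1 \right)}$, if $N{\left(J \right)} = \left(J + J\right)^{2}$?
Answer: $160$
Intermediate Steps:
$N{\left(J \right)} = 4 J^{2}$ ($N{\left(J \right)} = \left(2 J\right)^{2} = 4 J^{2}$)
$b{\left(P \right)} = 4 + P$ ($b{\left(P \right)} = P + 4 = 4 + P$)
$b{\left(36 \right)} N{\left(1 \right)} = \left(4 + 36\right) 4 \cdot 1^{2} = 40 \cdot 4 \cdot 1 = 40 \cdot 4 = 160$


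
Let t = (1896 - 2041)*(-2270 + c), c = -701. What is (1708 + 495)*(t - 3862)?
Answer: 940533399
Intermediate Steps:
t = 430795 (t = (1896 - 2041)*(-2270 - 701) = -145*(-2971) = 430795)
(1708 + 495)*(t - 3862) = (1708 + 495)*(430795 - 3862) = 2203*426933 = 940533399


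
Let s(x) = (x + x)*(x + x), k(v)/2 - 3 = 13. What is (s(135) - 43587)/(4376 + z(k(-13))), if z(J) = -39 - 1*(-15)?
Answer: 29313/4352 ≈ 6.7355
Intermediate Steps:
k(v) = 32 (k(v) = 6 + 2*13 = 6 + 26 = 32)
s(x) = 4*x**2 (s(x) = (2*x)*(2*x) = 4*x**2)
z(J) = -24 (z(J) = -39 + 15 = -24)
(s(135) - 43587)/(4376 + z(k(-13))) = (4*135**2 - 43587)/(4376 - 24) = (4*18225 - 43587)/4352 = (72900 - 43587)*(1/4352) = 29313*(1/4352) = 29313/4352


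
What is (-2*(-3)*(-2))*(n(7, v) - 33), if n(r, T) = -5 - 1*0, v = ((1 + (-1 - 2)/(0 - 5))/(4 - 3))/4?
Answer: 456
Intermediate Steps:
v = 2/5 (v = ((1 - 3/(-5))/1)*(1/4) = ((1 - 3*(-1/5))*1)*(1/4) = ((1 + 3/5)*1)*(1/4) = ((8/5)*1)*(1/4) = (8/5)*(1/4) = 2/5 ≈ 0.40000)
n(r, T) = -5 (n(r, T) = -5 + 0 = -5)
(-2*(-3)*(-2))*(n(7, v) - 33) = (-2*(-3)*(-2))*(-5 - 33) = (6*(-2))*(-38) = -12*(-38) = 456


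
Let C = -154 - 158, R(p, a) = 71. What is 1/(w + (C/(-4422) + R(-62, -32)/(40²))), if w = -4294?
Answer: -1179200/5063349273 ≈ -0.00023289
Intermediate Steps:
C = -312
1/(w + (C/(-4422) + R(-62, -32)/(40²))) = 1/(-4294 + (-312/(-4422) + 71/(40²))) = 1/(-4294 + (-312*(-1/4422) + 71/1600)) = 1/(-4294 + (52/737 + 71*(1/1600))) = 1/(-4294 + (52/737 + 71/1600)) = 1/(-4294 + 135527/1179200) = 1/(-5063349273/1179200) = -1179200/5063349273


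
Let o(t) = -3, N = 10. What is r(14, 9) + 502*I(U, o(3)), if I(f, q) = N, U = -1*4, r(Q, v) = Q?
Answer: 5034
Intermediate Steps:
U = -4
I(f, q) = 10
r(14, 9) + 502*I(U, o(3)) = 14 + 502*10 = 14 + 5020 = 5034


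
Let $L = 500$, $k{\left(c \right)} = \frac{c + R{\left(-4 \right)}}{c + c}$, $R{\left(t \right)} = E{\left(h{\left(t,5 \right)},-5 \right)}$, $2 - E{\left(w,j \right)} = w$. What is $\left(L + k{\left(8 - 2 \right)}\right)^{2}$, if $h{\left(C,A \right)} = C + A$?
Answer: $\frac{36084049}{144} \approx 2.5058 \cdot 10^{5}$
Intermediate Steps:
$h{\left(C,A \right)} = A + C$
$E{\left(w,j \right)} = 2 - w$
$R{\left(t \right)} = -3 - t$ ($R{\left(t \right)} = 2 - \left(5 + t\right) = -3 - t$)
$k{\left(c \right)} = \frac{1 + c}{2 c}$ ($k{\left(c \right)} = \frac{c - -1}{c + c} = \frac{c + \left(-3 + 4\right)}{2 c} = \left(c + 1\right) \frac{1}{2 c} = \left(1 + c\right) \frac{1}{2 c} = \frac{1 + c}{2 c}$)
$\left(L + k{\left(8 - 2 \right)}\right)^{2} = \left(500 + \frac{1 + \left(8 - 2\right)}{2 \left(8 - 2\right)}\right)^{2} = \left(500 + \frac{1 + 6}{2 \cdot 6}\right)^{2} = \left(500 + \frac{1}{2} \cdot \frac{1}{6} \cdot 7\right)^{2} = \left(500 + \frac{7}{12}\right)^{2} = \left(\frac{6007}{12}\right)^{2} = \frac{36084049}{144}$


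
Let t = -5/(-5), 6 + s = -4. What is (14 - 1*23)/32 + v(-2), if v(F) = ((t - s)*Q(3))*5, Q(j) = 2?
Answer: 3511/32 ≈ 109.72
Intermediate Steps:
s = -10 (s = -6 - 4 = -10)
t = 1 (t = -5*(-⅕) = 1)
v(F) = 110 (v(F) = ((1 - 1*(-10))*2)*5 = ((1 + 10)*2)*5 = (11*2)*5 = 22*5 = 110)
(14 - 1*23)/32 + v(-2) = (14 - 1*23)/32 + 110 = (14 - 23)/32 + 110 = (1/32)*(-9) + 110 = -9/32 + 110 = 3511/32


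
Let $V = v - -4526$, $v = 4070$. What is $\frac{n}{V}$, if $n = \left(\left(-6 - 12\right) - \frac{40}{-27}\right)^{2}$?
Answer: $\frac{49729}{1566621} \approx 0.031743$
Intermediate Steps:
$V = 8596$ ($V = 4070 - -4526 = 4070 + 4526 = 8596$)
$n = \frac{198916}{729}$ ($n = \left(\left(-6 - 12\right) - - \frac{40}{27}\right)^{2} = \left(-18 + \frac{40}{27}\right)^{2} = \left(- \frac{446}{27}\right)^{2} = \frac{198916}{729} \approx 272.86$)
$\frac{n}{V} = \frac{198916}{729 \cdot 8596} = \frac{198916}{729} \cdot \frac{1}{8596} = \frac{49729}{1566621}$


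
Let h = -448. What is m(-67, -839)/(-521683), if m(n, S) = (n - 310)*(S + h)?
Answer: -485199/521683 ≈ -0.93007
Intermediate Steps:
m(n, S) = (-448 + S)*(-310 + n) (m(n, S) = (n - 310)*(S - 448) = (-310 + n)*(-448 + S) = (-448 + S)*(-310 + n))
m(-67, -839)/(-521683) = (138880 - 448*(-67) - 310*(-839) - 839*(-67))/(-521683) = (138880 + 30016 + 260090 + 56213)*(-1/521683) = 485199*(-1/521683) = -485199/521683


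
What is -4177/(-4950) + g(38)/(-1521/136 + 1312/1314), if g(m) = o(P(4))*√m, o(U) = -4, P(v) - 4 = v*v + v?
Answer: 4177/4950 + 357408*√38/910081 ≈ 3.2647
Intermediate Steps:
P(v) = 4 + v + v² (P(v) = 4 + (v*v + v) = 4 + (v² + v) = 4 + (v + v²) = 4 + v + v²)
g(m) = -4*√m
-4177/(-4950) + g(38)/(-1521/136 + 1312/1314) = -4177/(-4950) + (-4*√38)/(-1521/136 + 1312/1314) = -4177*(-1/4950) + (-4*√38)/(-1521*1/136 + 1312*(1/1314)) = 4177/4950 + (-4*√38)/(-1521/136 + 656/657) = 4177/4950 + (-4*√38)/(-910081/89352) = 4177/4950 - 4*√38*(-89352/910081) = 4177/4950 + 357408*√38/910081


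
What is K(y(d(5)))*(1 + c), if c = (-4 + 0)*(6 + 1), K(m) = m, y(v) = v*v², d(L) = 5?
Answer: -3375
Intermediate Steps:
y(v) = v³
c = -28 (c = -4*7 = -28)
K(y(d(5)))*(1 + c) = 5³*(1 - 28) = 125*(-27) = -3375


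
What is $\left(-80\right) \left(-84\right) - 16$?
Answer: $6704$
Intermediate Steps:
$\left(-80\right) \left(-84\right) - 16 = 6720 - 16 = 6704$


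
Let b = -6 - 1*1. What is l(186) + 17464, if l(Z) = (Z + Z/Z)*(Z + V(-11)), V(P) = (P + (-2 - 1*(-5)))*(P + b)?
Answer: 79174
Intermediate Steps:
b = -7 (b = -6 - 1 = -7)
V(P) = (-7 + P)*(3 + P) (V(P) = (P + (-2 - 1*(-5)))*(P - 7) = (P + (-2 + 5))*(-7 + P) = (P + 3)*(-7 + P) = (3 + P)*(-7 + P) = (-7 + P)*(3 + P))
l(Z) = (1 + Z)*(144 + Z) (l(Z) = (Z + Z/Z)*(Z + (-21 + (-11)**2 - 4*(-11))) = (Z + 1)*(Z + (-21 + 121 + 44)) = (1 + Z)*(Z + 144) = (1 + Z)*(144 + Z))
l(186) + 17464 = (144 + 186**2 + 145*186) + 17464 = (144 + 34596 + 26970) + 17464 = 61710 + 17464 = 79174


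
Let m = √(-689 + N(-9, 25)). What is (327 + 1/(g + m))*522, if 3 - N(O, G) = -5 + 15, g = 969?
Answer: 53464772592/313219 - 348*I*√174/313219 ≈ 1.7069e+5 - 0.014656*I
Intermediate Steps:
N(O, G) = -7 (N(O, G) = 3 - (-5 + 15) = 3 - 1*10 = 3 - 10 = -7)
m = 2*I*√174 (m = √(-689 - 7) = √(-696) = 2*I*√174 ≈ 26.382*I)
(327 + 1/(g + m))*522 = (327 + 1/(969 + 2*I*√174))*522 = 170694 + 522/(969 + 2*I*√174)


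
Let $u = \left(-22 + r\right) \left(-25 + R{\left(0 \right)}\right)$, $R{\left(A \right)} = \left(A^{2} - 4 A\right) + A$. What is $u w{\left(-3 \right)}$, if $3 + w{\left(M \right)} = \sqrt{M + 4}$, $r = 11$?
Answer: $-550$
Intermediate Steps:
$R{\left(A \right)} = A^{2} - 3 A$
$w{\left(M \right)} = -3 + \sqrt{4 + M}$ ($w{\left(M \right)} = -3 + \sqrt{M + 4} = -3 + \sqrt{4 + M}$)
$u = 275$ ($u = \left(-22 + 11\right) \left(-25 + 0 \left(-3 + 0\right)\right) = - 11 \left(-25 + 0 \left(-3\right)\right) = - 11 \left(-25 + 0\right) = \left(-11\right) \left(-25\right) = 275$)
$u w{\left(-3 \right)} = 275 \left(-3 + \sqrt{4 - 3}\right) = 275 \left(-3 + \sqrt{1}\right) = 275 \left(-3 + 1\right) = 275 \left(-2\right) = -550$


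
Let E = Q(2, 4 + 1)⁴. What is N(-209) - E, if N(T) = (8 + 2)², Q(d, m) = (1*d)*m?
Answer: -9900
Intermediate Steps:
Q(d, m) = d*m
N(T) = 100 (N(T) = 10² = 100)
E = 10000 (E = (2*(4 + 1))⁴ = (2*5)⁴ = 10⁴ = 10000)
N(-209) - E = 100 - 1*10000 = 100 - 10000 = -9900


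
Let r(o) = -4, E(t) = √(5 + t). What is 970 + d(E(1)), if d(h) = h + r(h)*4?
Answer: 954 + √6 ≈ 956.45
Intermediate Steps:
d(h) = -16 + h (d(h) = h - 4*4 = h - 16 = -16 + h)
970 + d(E(1)) = 970 + (-16 + √(5 + 1)) = 970 + (-16 + √6) = 954 + √6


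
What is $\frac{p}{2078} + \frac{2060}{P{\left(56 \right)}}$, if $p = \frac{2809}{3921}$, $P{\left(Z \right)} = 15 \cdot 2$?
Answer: $\frac{186495895}{2715946} \approx 68.667$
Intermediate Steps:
$P{\left(Z \right)} = 30$
$p = \frac{2809}{3921}$ ($p = 2809 \cdot \frac{1}{3921} = \frac{2809}{3921} \approx 0.7164$)
$\frac{p}{2078} + \frac{2060}{P{\left(56 \right)}} = \frac{2809}{3921 \cdot 2078} + \frac{2060}{30} = \frac{2809}{3921} \cdot \frac{1}{2078} + 2060 \cdot \frac{1}{30} = \frac{2809}{8147838} + \frac{206}{3} = \frac{186495895}{2715946}$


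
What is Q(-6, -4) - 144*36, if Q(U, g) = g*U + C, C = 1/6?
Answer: -30959/6 ≈ -5159.8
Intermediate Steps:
C = ⅙ (C = 1*(⅙) = ⅙ ≈ 0.16667)
Q(U, g) = ⅙ + U*g (Q(U, g) = g*U + ⅙ = U*g + ⅙ = ⅙ + U*g)
Q(-6, -4) - 144*36 = (⅙ - 6*(-4)) - 144*36 = (⅙ + 24) - 5184 = 145/6 - 5184 = -30959/6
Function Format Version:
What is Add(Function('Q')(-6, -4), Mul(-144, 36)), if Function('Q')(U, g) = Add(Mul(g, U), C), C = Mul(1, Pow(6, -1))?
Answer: Rational(-30959, 6) ≈ -5159.8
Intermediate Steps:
C = Rational(1, 6) (C = Mul(1, Rational(1, 6)) = Rational(1, 6) ≈ 0.16667)
Function('Q')(U, g) = Add(Rational(1, 6), Mul(U, g)) (Function('Q')(U, g) = Add(Mul(g, U), Rational(1, 6)) = Add(Mul(U, g), Rational(1, 6)) = Add(Rational(1, 6), Mul(U, g)))
Add(Function('Q')(-6, -4), Mul(-144, 36)) = Add(Add(Rational(1, 6), Mul(-6, -4)), Mul(-144, 36)) = Add(Add(Rational(1, 6), 24), -5184) = Add(Rational(145, 6), -5184) = Rational(-30959, 6)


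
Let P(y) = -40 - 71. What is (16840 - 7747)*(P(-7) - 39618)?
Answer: -361255797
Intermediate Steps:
P(y) = -111
(16840 - 7747)*(P(-7) - 39618) = (16840 - 7747)*(-111 - 39618) = 9093*(-39729) = -361255797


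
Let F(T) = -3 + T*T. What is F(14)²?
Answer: 37249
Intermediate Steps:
F(T) = -3 + T²
F(14)² = (-3 + 14²)² = (-3 + 196)² = 193² = 37249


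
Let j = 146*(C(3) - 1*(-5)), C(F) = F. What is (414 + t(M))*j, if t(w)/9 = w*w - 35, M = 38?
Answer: 15294960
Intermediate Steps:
j = 1168 (j = 146*(3 - 1*(-5)) = 146*(3 + 5) = 146*8 = 1168)
t(w) = -315 + 9*w² (t(w) = 9*(w*w - 35) = 9*(w² - 35) = 9*(-35 + w²) = -315 + 9*w²)
(414 + t(M))*j = (414 + (-315 + 9*38²))*1168 = (414 + (-315 + 9*1444))*1168 = (414 + (-315 + 12996))*1168 = (414 + 12681)*1168 = 13095*1168 = 15294960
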